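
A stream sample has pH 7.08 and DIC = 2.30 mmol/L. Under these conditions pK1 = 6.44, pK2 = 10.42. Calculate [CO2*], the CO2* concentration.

α₀ = 1 / (1 + K1/[H⁺] + K1K2/[H⁺]²) = 1 / (1 + 10^+0.64 + 10^-2.70)
   = 1 / (1 + 4.3652 + 0.0019953) = 1/5.3672 = 0.1863
[CO2*] = α₀ × DIC = 0.1863 × 2.30 = 0.429 mmol/L

[CO2*] = 0.429 mmol/L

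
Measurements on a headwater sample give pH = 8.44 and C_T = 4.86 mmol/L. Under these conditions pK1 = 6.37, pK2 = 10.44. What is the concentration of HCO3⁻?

[HCO3⁻] = 4.77 mmol/L

α₁ = 1 / (1 + [H⁺]/K1 + K2/[H⁺]) = 1 / (1 + 10^-2.07 + 10^-2.00)
   = 1 / (1 + 0.0085114 + 0.010000) = 1/1.0185 = 0.9818
[HCO3⁻] = α₁ × DIC = 0.9818 × 4.86 = 4.77 mmol/L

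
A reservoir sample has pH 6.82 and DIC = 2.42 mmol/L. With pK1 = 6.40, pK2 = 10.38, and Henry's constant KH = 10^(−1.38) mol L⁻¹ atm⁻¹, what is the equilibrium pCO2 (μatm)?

α₀ = 1 / (1 + K1/[H⁺] + K1K2/[H⁺]²) = 1 / (1 + 10^+0.42 + 10^-3.14)
   = 1 / (1 + 2.6303 + 0.00072444) = 1/3.6310 = 0.2754
[CO2*] = α₀ × DIC = 0.2754 × 2.42 = 0.6665 mmol/L
pCO2 = [CO2*]/KH = 6.665×10^-4 / 4.169×10^-2 = 1.60×10^4 μatm

pCO2 = 1.60×10^4 μatm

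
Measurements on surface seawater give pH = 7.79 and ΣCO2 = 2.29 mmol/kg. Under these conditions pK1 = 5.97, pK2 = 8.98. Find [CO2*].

[CO2*] = 0.0321 mmol/kg

α₀ = 1 / (1 + K1/[H⁺] + K1K2/[H⁺]²) = 1 / (1 + 10^+1.82 + 10^+0.63)
   = 1 / (1 + 66.069 + 4.2658) = 1/71.335 = 0.01402
[CO2*] = α₀ × DIC = 0.01402 × 2.29 = 0.0321 mmol/kg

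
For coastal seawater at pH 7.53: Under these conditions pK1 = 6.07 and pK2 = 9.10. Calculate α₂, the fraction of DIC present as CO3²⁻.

α₂ = 1 / (1 + [H⁺]/K2 + [H⁺]²/(K1K2)) = 1 / (1 + 10^+1.57 + 10^+0.11)
   = 1 / (1 + 37.154 + 1.2882) = 1/39.442 = 0.02535

α₂ = 0.0254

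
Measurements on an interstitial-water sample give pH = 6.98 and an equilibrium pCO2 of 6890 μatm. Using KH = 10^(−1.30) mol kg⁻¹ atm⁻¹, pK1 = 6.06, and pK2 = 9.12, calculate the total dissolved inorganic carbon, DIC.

[CO2*] = KH · pCO2 = 10^(−1.30) × 6890×10^-6 = 3.453×10^-4 mol/kg
α₀ = 1/(1 + K1/[H⁺] + K1K2/[H⁺]²) = 1/(1 + 10^+0.92 + 10^-1.22) = 0.1066
DIC = [CO2*]/α₀ = 3.453×10^-4 / 0.1066 = 3.24 mmol/kg

DIC = 3.24 mmol/kg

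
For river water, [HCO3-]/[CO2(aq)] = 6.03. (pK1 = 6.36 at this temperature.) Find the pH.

From K1 = [H⁺][HCO3-]/[CO2(aq)]:  pH = pK1 + log₁₀([HCO3-]/[CO2(aq)])
log₁₀(6.03) = +0.780
pH = 6.36 + (+0.780) = 7.14

pH = 7.14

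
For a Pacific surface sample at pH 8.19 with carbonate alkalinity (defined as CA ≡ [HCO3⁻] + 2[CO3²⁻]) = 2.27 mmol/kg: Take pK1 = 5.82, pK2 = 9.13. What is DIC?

DIC = 2.07 mmol/kg

CA = [HCO3⁻] + 2[CO3²⁻] = (α₁ + 2α₂)·DIC
At pH 8.19: [H⁺]/K1 = 10^-2.37 = 0.0042658, K2/[H⁺] = 10^-0.94 = 0.11482
α₁ = 1/(1 + 0.0042658 + 0.11482) = 1/1.1191 = 0.8936; α₂ = α₁·K2/[H⁺] = 0.1026
α₁ + 2α₂ = 1.0988
DIC = CA / (α₁ + 2α₂) = 2.27 / 1.0988 = 2.07 mmol/kg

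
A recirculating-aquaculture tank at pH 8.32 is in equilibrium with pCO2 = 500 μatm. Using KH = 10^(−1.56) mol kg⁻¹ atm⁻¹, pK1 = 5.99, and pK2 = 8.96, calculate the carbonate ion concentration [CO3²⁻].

[CO3²⁻] = 0.674 mmol/kg

[CO2*] = KH · pCO2 = 10^(−1.56) × 500×10^-6 = 1.377×10^-5 mol/kg
α₀ = 1/(1 + K1/[H⁺] + K1K2/[H⁺]²) = 1/(1 + 10^+2.33 + 10^+1.69) = 0.003791
DIC = [CO2*]/α₀ = 1.377×10^-5 / 0.003791 = 3.632 mmol/kg
[CO3²⁻] = α₂·DIC; α₂ = 0.1857, so [CO3²⁻] = 0.1857 × 3.632 = 0.674 mmol/kg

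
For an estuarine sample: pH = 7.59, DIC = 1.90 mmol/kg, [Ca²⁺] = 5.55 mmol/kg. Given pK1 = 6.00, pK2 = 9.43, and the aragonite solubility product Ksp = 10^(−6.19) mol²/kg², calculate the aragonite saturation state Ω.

Ω = 0.227

α₂ = 1 / (1 + [H⁺]/K2 + [H⁺]²/(K1K2)) = 1 / (1 + 10^+1.84 + 10^+0.25)
   = 1 / (1 + 69.183 + 1.7783) = 1/71.961 = 0.01390
[CO3²⁻] = α₂ × DIC = 0.01390 × 1.90 = 0.02640 mmol/kg
Ksp = 10^(−6.19) = 6.457×10^-7
Ω = [Ca²⁺][CO3²⁻]/Ksp = (5.55×10^-3)(2.640×10^-5) / 6.457×10^-7 = 0.227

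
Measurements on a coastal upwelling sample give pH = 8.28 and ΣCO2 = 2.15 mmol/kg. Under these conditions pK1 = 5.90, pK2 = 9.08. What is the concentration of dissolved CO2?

[CO2*] = 7.71 μmol/kg

α₀ = 1 / (1 + K1/[H⁺] + K1K2/[H⁺]²) = 1 / (1 + 10^+2.38 + 10^+1.58)
   = 1 / (1 + 239.88 + 38.019) = 1/278.90 = 0.003585
[CO2*] = α₀ × DIC = 0.003585 × 2.15 = 0.00771 mmol/kg = 7.71 μmol/kg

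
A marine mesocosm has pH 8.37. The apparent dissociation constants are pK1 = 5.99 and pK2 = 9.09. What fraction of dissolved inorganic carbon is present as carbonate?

α₂ = 0.159

α₂ = 1 / (1 + [H⁺]/K2 + [H⁺]²/(K1K2)) = 1 / (1 + 10^+0.72 + 10^-1.66)
   = 1 / (1 + 5.2481 + 0.021878) = 1/6.2700 = 0.1595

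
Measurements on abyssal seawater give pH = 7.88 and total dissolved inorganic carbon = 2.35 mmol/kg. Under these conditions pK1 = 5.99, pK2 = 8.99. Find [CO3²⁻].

α₂ = 1 / (1 + [H⁺]/K2 + [H⁺]²/(K1K2)) = 1 / (1 + 10^+1.11 + 10^-0.78)
   = 1 / (1 + 12.882 + 0.16596) = 1/14.048 = 0.07118
[CO3²⁻] = α₂ × DIC = 0.07118 × 2.35 = 0.167 mmol/kg

[CO3²⁻] = 0.167 mmol/kg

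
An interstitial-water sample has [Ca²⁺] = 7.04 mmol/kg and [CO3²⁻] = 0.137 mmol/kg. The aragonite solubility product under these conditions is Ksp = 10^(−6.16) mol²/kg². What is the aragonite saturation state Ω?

Ω = 1.39

Ksp = 10^(−6.16) = 6.918×10^-7
Ω = [Ca²⁺][CO3²⁻]/Ksp = (7.04×10^-3)(0.137×10^-3) / 6.918×10^-7 = 1.39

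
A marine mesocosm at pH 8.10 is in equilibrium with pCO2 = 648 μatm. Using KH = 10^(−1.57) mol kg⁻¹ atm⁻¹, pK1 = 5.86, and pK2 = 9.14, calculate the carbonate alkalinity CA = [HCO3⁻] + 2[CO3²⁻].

[CO2*] = KH · pCO2 = 10^(−1.57) × 648×10^-6 = 1.744×10^-5 mol/kg
α₀ = 1/(1 + K1/[H⁺] + K1K2/[H⁺]²) = 1/(1 + 10^+2.24 + 10^+1.20) = 0.005246
DIC = [CO2*]/α₀ = 1.744×10^-5 / 0.005246 = 3.325 mmol/kg
CA = (α₁ + 2α₂)·DIC = (0.9116 + 2×0.08314) × 3.325 = 3.58 mmol/kg

CA = 3.58 mmol/kg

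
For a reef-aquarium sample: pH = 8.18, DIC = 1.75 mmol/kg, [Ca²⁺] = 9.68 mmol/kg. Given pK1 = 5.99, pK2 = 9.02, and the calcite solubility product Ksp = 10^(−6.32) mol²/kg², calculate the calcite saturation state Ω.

α₂ = 1 / (1 + [H⁺]/K2 + [H⁺]²/(K1K2)) = 1 / (1 + 10^+0.84 + 10^-1.35)
   = 1 / (1 + 6.9183 + 0.044668) = 1/7.9630 = 0.1256
[CO3²⁻] = α₂ × DIC = 0.1256 × 1.75 = 0.2198 mmol/kg
Ksp = 10^(−6.32) = 4.786×10^-7
Ω = [Ca²⁺][CO3²⁻]/Ksp = (9.68×10^-3)(2.198×10^-4) / 4.786×10^-7 = 4.44

Ω = 4.44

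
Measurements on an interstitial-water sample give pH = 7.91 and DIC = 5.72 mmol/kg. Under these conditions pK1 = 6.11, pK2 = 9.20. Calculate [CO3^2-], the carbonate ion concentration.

α₂ = 1 / (1 + [H⁺]/K2 + [H⁺]²/(K1K2)) = 1 / (1 + 10^+1.29 + 10^-0.51)
   = 1 / (1 + 19.498 + 0.30903) = 1/20.807 = 0.04806
[CO3²⁻] = α₂ × DIC = 0.04806 × 5.72 = 0.275 mmol/kg

[CO3²⁻] = 0.275 mmol/kg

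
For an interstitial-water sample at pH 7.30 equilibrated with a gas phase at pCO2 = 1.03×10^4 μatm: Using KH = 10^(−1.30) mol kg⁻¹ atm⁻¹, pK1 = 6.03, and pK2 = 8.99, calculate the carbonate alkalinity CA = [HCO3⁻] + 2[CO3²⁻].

CA = 10.0 mmol/kg

[CO2*] = KH · pCO2 = 10^(−1.30) × 1.03×10^4×10^-6 = 5.162×10^-4 mol/kg
α₀ = 1/(1 + K1/[H⁺] + K1K2/[H⁺]²) = 1/(1 + 10^+1.27 + 10^-0.42) = 0.05000
DIC = [CO2*]/α₀ = 5.162×10^-4 / 0.05000 = 10.33 mmol/kg
CA = (α₁ + 2α₂)·DIC = (0.9310 + 2×0.01901) × 10.33 = 10.0 mmol/kg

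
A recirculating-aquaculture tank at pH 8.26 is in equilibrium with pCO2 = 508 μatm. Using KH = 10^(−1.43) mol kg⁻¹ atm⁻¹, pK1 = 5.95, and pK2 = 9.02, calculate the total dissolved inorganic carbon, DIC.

[CO2*] = KH · pCO2 = 10^(−1.43) × 508×10^-6 = 1.887×10^-5 mol/kg
α₀ = 1/(1 + K1/[H⁺] + K1K2/[H⁺]²) = 1/(1 + 10^+2.31 + 10^+1.55) = 0.004155
DIC = [CO2*]/α₀ = 1.887×10^-5 / 0.004155 = 4.54 mmol/kg

DIC = 4.54 mmol/kg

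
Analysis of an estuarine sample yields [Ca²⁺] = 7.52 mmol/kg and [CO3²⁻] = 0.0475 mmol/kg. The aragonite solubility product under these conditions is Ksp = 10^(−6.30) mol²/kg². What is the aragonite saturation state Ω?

Ksp = 10^(−6.30) = 5.012×10^-7
Ω = [Ca²⁺][CO3²⁻]/Ksp = (7.52×10^-3)(0.0475×10^-3) / 5.012×10^-7 = 0.713

Ω = 0.713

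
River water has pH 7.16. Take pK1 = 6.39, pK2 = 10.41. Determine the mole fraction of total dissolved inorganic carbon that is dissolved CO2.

α₀ = 0.145

α₀ = 1 / (1 + K1/[H⁺] + K1K2/[H⁺]²) = 1 / (1 + 10^+0.77 + 10^-2.48)
   = 1 / (1 + 5.8884 + 0.0033113) = 1/6.8917 = 0.1451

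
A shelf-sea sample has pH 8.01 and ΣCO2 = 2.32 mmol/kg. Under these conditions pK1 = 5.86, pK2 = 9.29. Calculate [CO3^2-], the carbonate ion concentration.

α₂ = 1 / (1 + [H⁺]/K2 + [H⁺]²/(K1K2)) = 1 / (1 + 10^+1.28 + 10^-0.87)
   = 1 / (1 + 19.055 + 0.13490) = 1/20.190 = 0.04953
[CO3²⁻] = α₂ × DIC = 0.04953 × 2.32 = 0.115 mmol/kg

[CO3²⁻] = 0.115 mmol/kg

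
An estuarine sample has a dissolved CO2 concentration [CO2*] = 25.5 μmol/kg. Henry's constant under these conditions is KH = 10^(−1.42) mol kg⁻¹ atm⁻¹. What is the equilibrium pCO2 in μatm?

pCO2 = 671 μatm

KH = 10^(−1.42) = 3.802×10^-2 mol kg⁻¹ atm⁻¹
pCO2 = [CO2*]/KH = 25.5×10^-6 / 3.802×10^-2 = 6.71×10^-4 atm = 671 μatm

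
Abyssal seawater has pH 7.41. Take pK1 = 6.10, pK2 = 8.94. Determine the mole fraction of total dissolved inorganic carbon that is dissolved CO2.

α₀ = 0.0454

α₀ = 1 / (1 + K1/[H⁺] + K1K2/[H⁺]²) = 1 / (1 + 10^+1.31 + 10^-0.22)
   = 1 / (1 + 20.417 + 0.60256) = 1/22.020 = 0.04541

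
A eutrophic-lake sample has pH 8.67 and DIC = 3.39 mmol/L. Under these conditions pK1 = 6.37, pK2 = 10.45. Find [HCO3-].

[HCO3⁻] = 3.32 mmol/L

α₁ = 1 / (1 + [H⁺]/K1 + K2/[H⁺]) = 1 / (1 + 10^-2.30 + 10^-1.78)
   = 1 / (1 + 0.0050119 + 0.016596) = 1/1.0216 = 0.9788
[HCO3⁻] = α₁ × DIC = 0.9788 × 3.39 = 3.32 mmol/L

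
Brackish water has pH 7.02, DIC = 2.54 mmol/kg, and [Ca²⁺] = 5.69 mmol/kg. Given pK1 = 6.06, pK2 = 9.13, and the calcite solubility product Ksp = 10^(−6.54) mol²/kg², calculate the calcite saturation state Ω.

α₂ = 1 / (1 + [H⁺]/K2 + [H⁺]²/(K1K2)) = 1 / (1 + 10^+2.11 + 10^+1.15)
   = 1 / (1 + 128.82 + 14.125) = 1/143.95 = 0.006947
[CO3²⁻] = α₂ × DIC = 0.006947 × 2.54 = 0.01764 mmol/kg = 17.64 μmol/kg
Ksp = 10^(−6.54) = 2.884×10^-7
Ω = [Ca²⁺][CO3²⁻]/Ksp = (5.69×10^-3)(1.764×10^-5) / 2.884×10^-7 = 0.348

Ω = 0.348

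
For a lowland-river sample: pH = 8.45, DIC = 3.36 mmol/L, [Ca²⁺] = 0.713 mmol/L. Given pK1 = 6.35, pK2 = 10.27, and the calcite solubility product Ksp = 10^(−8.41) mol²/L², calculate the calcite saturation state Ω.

Ω = 9.11

α₂ = 1 / (1 + [H⁺]/K2 + [H⁺]²/(K1K2)) = 1 / (1 + 10^+1.82 + 10^-0.28)
   = 1 / (1 + 66.069 + 0.52481) = 1/67.594 = 0.01479
[CO3²⁻] = α₂ × DIC = 0.01479 × 3.36 = 0.04971 mmol/L
Ksp = 10^(−8.41) = 3.890×10^-9
Ω = [Ca²⁺][CO3²⁻]/Ksp = (0.713×10^-3)(4.971×10^-5) / 3.890×10^-9 = 9.11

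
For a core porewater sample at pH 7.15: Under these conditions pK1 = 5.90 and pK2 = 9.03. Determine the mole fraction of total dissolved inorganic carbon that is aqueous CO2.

α₀ = 0.0526

α₀ = 1 / (1 + K1/[H⁺] + K1K2/[H⁺]²) = 1 / (1 + 10^+1.25 + 10^-0.63)
   = 1 / (1 + 17.783 + 0.23442) = 1/19.017 = 0.05258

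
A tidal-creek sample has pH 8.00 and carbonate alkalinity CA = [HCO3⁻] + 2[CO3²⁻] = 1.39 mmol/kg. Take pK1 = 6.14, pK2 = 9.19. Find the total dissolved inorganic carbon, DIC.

DIC = 1.33 mmol/kg

CA = [HCO3⁻] + 2[CO3²⁻] = (α₁ + 2α₂)·DIC
At pH 8.00: [H⁺]/K1 = 10^-1.86 = 0.013804, K2/[H⁺] = 10^-1.19 = 0.064565
α₁ = 1/(1 + 0.013804 + 0.064565) = 1/1.0784 = 0.9273; α₂ = α₁·K2/[H⁺] = 0.05987
α₁ + 2α₂ = 1.0471
DIC = CA / (α₁ + 2α₂) = 1.39 / 1.0471 = 1.33 mmol/kg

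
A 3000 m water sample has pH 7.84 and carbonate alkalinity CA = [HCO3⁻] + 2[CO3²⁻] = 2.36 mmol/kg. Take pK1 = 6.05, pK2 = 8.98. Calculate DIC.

DIC = 2.24 mmol/kg

CA = [HCO3⁻] + 2[CO3²⁻] = (α₁ + 2α₂)·DIC
At pH 7.84: [H⁺]/K1 = 10^-1.79 = 0.016218, K2/[H⁺] = 10^-1.14 = 0.072444
α₁ = 1/(1 + 0.016218 + 0.072444) = 1/1.0887 = 0.9186; α₂ = α₁·K2/[H⁺] = 0.06654
α₁ + 2α₂ = 1.0516
DIC = CA / (α₁ + 2α₂) = 2.36 / 1.0516 = 2.24 mmol/kg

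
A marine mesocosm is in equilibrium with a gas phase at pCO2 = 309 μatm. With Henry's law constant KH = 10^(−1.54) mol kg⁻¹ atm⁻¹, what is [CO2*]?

KH = 10^(−1.54) = 2.884×10^-2 mol kg⁻¹ atm⁻¹
[CO2*] = KH · pCO2 = 2.884×10^-2 × 309×10^-6 atm = 8.91×10^-6 mol/kg

[CO2*] = 8.91 μmol/kg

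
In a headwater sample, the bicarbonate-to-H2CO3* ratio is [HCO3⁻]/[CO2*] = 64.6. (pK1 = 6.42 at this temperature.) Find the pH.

pH = 8.23

From K1 = [H⁺][HCO3⁻]/[CO2*]:  pH = pK1 + log₁₀([HCO3⁻]/[CO2*])
log₁₀(64.6) = +1.810
pH = 6.42 + (+1.810) = 8.23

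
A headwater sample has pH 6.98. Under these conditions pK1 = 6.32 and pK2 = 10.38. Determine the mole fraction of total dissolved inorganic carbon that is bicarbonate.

α₁ = 0.820

α₁ = 1 / (1 + [H⁺]/K1 + K2/[H⁺]) = 1 / (1 + 10^-0.66 + 10^-3.40)
   = 1 / (1 + 0.21878 + 0.00039811) = 1/1.2192 = 0.8202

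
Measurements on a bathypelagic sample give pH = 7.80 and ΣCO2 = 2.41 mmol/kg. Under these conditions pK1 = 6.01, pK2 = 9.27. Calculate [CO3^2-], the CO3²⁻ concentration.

α₂ = 1 / (1 + [H⁺]/K2 + [H⁺]²/(K1K2)) = 1 / (1 + 10^+1.47 + 10^-0.32)
   = 1 / (1 + 29.512 + 0.47863) = 1/30.991 = 0.03227
[CO3²⁻] = α₂ × DIC = 0.03227 × 2.41 = 0.0778 mmol/kg

[CO3²⁻] = 0.0778 mmol/kg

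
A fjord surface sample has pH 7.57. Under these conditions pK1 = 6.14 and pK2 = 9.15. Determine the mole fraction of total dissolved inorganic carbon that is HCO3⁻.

α₁ = 1 / (1 + [H⁺]/K1 + K2/[H⁺]) = 1 / (1 + 10^-1.43 + 10^-1.58)
   = 1 / (1 + 0.037154 + 0.026303) = 1/1.0635 = 0.9403

α₁ = 0.940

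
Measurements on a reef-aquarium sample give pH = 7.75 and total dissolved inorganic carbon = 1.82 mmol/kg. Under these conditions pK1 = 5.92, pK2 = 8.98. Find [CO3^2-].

α₂ = 1 / (1 + [H⁺]/K2 + [H⁺]²/(K1K2)) = 1 / (1 + 10^+1.23 + 10^-0.60)
   = 1 / (1 + 16.982 + 0.25119) = 1/18.234 = 0.05484
[CO3²⁻] = α₂ × DIC = 0.05484 × 1.82 = 0.0998 mmol/kg

[CO3²⁻] = 0.0998 mmol/kg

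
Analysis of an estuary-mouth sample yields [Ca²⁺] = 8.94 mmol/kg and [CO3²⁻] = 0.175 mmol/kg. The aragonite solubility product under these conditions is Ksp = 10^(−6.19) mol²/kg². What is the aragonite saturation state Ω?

Ω = 2.42

Ksp = 10^(−6.19) = 6.457×10^-7
Ω = [Ca²⁺][CO3²⁻]/Ksp = (8.94×10^-3)(0.175×10^-3) / 6.457×10^-7 = 2.42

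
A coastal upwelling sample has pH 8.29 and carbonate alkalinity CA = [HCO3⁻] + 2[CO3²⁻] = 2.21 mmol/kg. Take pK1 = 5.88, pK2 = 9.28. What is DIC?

CA = [HCO3⁻] + 2[CO3²⁻] = (α₁ + 2α₂)·DIC
At pH 8.29: [H⁺]/K1 = 10^-2.41 = 0.0038905, K2/[H⁺] = 10^-0.99 = 0.10233
α₁ = 1/(1 + 0.0038905 + 0.10233) = 1/1.1062 = 0.9040; α₂ = α₁·K2/[H⁺] = 0.09250
α₁ + 2α₂ = 1.0890
DIC = CA / (α₁ + 2α₂) = 2.21 / 1.0890 = 2.03 mmol/kg

DIC = 2.03 mmol/kg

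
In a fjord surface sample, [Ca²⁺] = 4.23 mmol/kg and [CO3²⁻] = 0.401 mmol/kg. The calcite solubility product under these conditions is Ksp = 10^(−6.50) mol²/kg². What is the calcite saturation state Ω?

Ω = 5.36

Ksp = 10^(−6.50) = 3.162×10^-7
Ω = [Ca²⁺][CO3²⁻]/Ksp = (4.23×10^-3)(0.401×10^-3) / 3.162×10^-7 = 5.36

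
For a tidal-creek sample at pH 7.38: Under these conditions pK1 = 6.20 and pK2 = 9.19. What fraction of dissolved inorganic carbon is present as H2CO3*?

α₀ = 1 / (1 + K1/[H⁺] + K1K2/[H⁺]²) = 1 / (1 + 10^+1.18 + 10^-0.63)
   = 1 / (1 + 15.136 + 0.23442) = 1/16.370 = 0.06109

α₀ = 0.0611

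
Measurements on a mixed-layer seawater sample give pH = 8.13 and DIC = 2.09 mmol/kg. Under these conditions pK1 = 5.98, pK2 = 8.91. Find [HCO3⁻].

α₁ = 1 / (1 + [H⁺]/K1 + K2/[H⁺]) = 1 / (1 + 10^-2.15 + 10^-0.78)
   = 1 / (1 + 0.0070795 + 0.16596) = 1/1.1730 = 0.8525
[HCO3⁻] = α₁ × DIC = 0.8525 × 2.09 = 1.78 mmol/kg

[HCO3⁻] = 1.78 mmol/kg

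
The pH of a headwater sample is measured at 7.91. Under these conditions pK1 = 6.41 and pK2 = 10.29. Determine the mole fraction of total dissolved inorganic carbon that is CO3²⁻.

α₂ = 1 / (1 + [H⁺]/K2 + [H⁺]²/(K1K2)) = 1 / (1 + 10^+2.38 + 10^+0.88)
   = 1 / (1 + 239.88 + 7.5858) = 1/248.47 = 0.004025

α₂ = 0.00402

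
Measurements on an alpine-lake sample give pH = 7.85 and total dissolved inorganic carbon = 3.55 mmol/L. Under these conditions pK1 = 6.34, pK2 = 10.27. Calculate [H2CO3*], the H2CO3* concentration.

α₀ = 1 / (1 + K1/[H⁺] + K1K2/[H⁺]²) = 1 / (1 + 10^+1.51 + 10^-0.91)
   = 1 / (1 + 32.359 + 0.12303) = 1/33.482 = 0.02987
[CO2*] = α₀ × DIC = 0.02987 × 3.55 = 0.106 mmol/L

[CO2*] = 0.106 mmol/L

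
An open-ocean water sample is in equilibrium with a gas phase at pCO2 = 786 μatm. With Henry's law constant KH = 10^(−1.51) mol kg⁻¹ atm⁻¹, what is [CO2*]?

KH = 10^(−1.51) = 3.090×10^-2 mol kg⁻¹ atm⁻¹
[CO2*] = KH · pCO2 = 3.090×10^-2 × 786×10^-6 atm = 2.43×10^-5 mol/kg

[CO2*] = 24.3 μmol/kg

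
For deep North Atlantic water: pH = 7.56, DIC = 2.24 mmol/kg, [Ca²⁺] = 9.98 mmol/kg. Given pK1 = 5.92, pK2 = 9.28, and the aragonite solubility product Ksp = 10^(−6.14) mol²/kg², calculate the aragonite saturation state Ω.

Ω = 0.564

α₂ = 1 / (1 + [H⁺]/K2 + [H⁺]²/(K1K2)) = 1 / (1 + 10^+1.72 + 10^+0.08)
   = 1 / (1 + 52.481 + 1.2023) = 1/54.683 = 0.01829
[CO3²⁻] = α₂ × DIC = 0.01829 × 2.24 = 0.04096 mmol/kg
Ksp = 10^(−6.14) = 7.244×10^-7
Ω = [Ca²⁺][CO3²⁻]/Ksp = (9.98×10^-3)(4.096×10^-5) / 7.244×10^-7 = 0.564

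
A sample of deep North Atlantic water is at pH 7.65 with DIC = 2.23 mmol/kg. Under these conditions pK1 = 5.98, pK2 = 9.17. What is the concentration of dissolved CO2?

[CO2*] = 0.0453 mmol/kg

α₀ = 1 / (1 + K1/[H⁺] + K1K2/[H⁺]²) = 1 / (1 + 10^+1.67 + 10^+0.15)
   = 1 / (1 + 46.774 + 1.4125) = 1/49.186 = 0.02033
[CO2*] = α₀ × DIC = 0.02033 × 2.23 = 0.0453 mmol/kg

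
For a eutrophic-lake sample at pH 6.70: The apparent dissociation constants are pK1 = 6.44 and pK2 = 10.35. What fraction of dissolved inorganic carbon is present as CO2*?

α₀ = 0.355

α₀ = 1 / (1 + K1/[H⁺] + K1K2/[H⁺]²) = 1 / (1 + 10^+0.26 + 10^-3.39)
   = 1 / (1 + 1.8197 + 0.00040738) = 1/2.8201 = 0.3546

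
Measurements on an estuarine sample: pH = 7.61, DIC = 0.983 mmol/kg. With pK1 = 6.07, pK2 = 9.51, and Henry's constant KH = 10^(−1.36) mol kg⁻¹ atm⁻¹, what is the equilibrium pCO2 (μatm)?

pCO2 = 624 μatm

α₀ = 1 / (1 + K1/[H⁺] + K1K2/[H⁺]²) = 1 / (1 + 10^+1.54 + 10^-0.36)
   = 1 / (1 + 34.674 + 0.43652) = 1/36.110 = 0.02769
[CO2*] = α₀ × DIC = 0.02769 × 0.983 = 0.02722 mmol/kg
pCO2 = [CO2*]/KH = 2.722×10^-5 / 4.365×10^-2 = 624 μatm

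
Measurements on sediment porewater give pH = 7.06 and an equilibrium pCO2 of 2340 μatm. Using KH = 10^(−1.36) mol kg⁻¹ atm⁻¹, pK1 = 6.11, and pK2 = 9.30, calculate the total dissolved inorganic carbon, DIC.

[CO2*] = KH · pCO2 = 10^(−1.36) × 2340×10^-6 = 1.021×10^-4 mol/kg
α₀ = 1/(1 + K1/[H⁺] + K1K2/[H⁺]²) = 1/(1 + 10^+0.95 + 10^-1.29) = 0.1004
DIC = [CO2*]/α₀ = 1.021×10^-4 / 0.1004 = 1.02 mmol/kg

DIC = 1.02 mmol/kg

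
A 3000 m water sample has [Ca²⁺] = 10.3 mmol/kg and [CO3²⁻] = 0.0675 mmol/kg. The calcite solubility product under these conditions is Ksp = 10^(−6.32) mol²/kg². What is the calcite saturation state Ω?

Ω = 1.45

Ksp = 10^(−6.32) = 4.786×10^-7
Ω = [Ca²⁺][CO3²⁻]/Ksp = (10.3×10^-3)(0.0675×10^-3) / 4.786×10^-7 = 1.45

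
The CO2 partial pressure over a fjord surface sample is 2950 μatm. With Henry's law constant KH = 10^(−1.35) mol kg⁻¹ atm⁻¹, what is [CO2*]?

[CO2*] = 132 μmol/kg

KH = 10^(−1.35) = 4.467×10^-2 mol kg⁻¹ atm⁻¹
[CO2*] = KH · pCO2 = 4.467×10^-2 × 2950×10^-6 atm = 1.32×10^-4 mol/kg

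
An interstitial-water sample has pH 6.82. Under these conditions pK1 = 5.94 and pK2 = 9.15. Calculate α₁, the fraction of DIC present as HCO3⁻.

α₁ = 1 / (1 + [H⁺]/K1 + K2/[H⁺]) = 1 / (1 + 10^-0.88 + 10^-2.33)
   = 1 / (1 + 0.13183 + 0.0046774) = 1/1.1365 = 0.8799

α₁ = 0.880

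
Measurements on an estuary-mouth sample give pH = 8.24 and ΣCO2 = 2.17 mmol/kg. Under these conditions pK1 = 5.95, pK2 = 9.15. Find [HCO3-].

α₁ = 1 / (1 + [H⁺]/K1 + K2/[H⁺]) = 1 / (1 + 10^-2.29 + 10^-0.91)
   = 1 / (1 + 0.0051286 + 0.12303) = 1/1.1282 = 0.8864
[HCO3⁻] = α₁ × DIC = 0.8864 × 2.17 = 1.92 mmol/kg

[HCO3⁻] = 1.92 mmol/kg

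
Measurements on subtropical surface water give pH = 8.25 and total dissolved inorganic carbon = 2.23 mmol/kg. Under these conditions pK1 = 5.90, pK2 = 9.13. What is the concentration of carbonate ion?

[CO3²⁻] = 0.259 mmol/kg

α₂ = 1 / (1 + [H⁺]/K2 + [H⁺]²/(K1K2)) = 1 / (1 + 10^+0.88 + 10^-1.47)
   = 1 / (1 + 7.5858 + 0.033884) = 1/8.6197 = 0.1160
[CO3²⁻] = α₂ × DIC = 0.1160 × 2.23 = 0.259 mmol/kg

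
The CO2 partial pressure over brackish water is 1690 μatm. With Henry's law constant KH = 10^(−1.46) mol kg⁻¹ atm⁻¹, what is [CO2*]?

[CO2*] = 58.6 μmol/kg

KH = 10^(−1.46) = 3.467×10^-2 mol kg⁻¹ atm⁻¹
[CO2*] = KH · pCO2 = 3.467×10^-2 × 1690×10^-6 atm = 5.86×10^-5 mol/kg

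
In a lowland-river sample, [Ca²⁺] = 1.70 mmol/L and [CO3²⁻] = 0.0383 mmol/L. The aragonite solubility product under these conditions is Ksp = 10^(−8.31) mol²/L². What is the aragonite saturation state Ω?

Ksp = 10^(−8.31) = 4.898×10^-9
Ω = [Ca²⁺][CO3²⁻]/Ksp = (1.70×10^-3)(0.0383×10^-3) / 4.898×10^-9 = 13.3

Ω = 13.3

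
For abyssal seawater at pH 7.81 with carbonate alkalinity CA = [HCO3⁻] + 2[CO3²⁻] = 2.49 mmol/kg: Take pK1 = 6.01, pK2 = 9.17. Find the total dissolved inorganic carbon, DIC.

CA = [HCO3⁻] + 2[CO3²⁻] = (α₁ + 2α₂)·DIC
At pH 7.81: [H⁺]/K1 = 10^-1.80 = 0.015849, K2/[H⁺] = 10^-1.36 = 0.043652
α₁ = 1/(1 + 0.015849 + 0.043652) = 1/1.0595 = 0.9438; α₂ = α₁·K2/[H⁺] = 0.04120
α₁ + 2α₂ = 1.0262
DIC = CA / (α₁ + 2α₂) = 2.49 / 1.0262 = 2.43 mmol/kg

DIC = 2.43 mmol/kg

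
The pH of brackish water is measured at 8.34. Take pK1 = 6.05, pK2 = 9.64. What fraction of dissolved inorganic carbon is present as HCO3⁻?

α₁ = 1 / (1 + [H⁺]/K1 + K2/[H⁺]) = 1 / (1 + 10^-2.29 + 10^-1.30)
   = 1 / (1 + 0.0051286 + 0.050119) = 1/1.0552 = 0.9476

α₁ = 0.948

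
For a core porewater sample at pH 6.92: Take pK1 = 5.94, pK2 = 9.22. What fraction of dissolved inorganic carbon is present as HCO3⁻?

α₁ = 0.901

α₁ = 1 / (1 + [H⁺]/K1 + K2/[H⁺]) = 1 / (1 + 10^-0.98 + 10^-2.30)
   = 1 / (1 + 0.10471 + 0.0050119) = 1/1.1097 = 0.9011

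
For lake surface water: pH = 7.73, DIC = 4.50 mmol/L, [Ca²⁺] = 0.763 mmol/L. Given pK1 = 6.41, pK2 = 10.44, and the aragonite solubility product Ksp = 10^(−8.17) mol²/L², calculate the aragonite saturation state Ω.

α₂ = 1 / (1 + [H⁺]/K2 + [H⁺]²/(K1K2)) = 1 / (1 + 10^+2.71 + 10^+1.39)
   = 1 / (1 + 512.86 + 24.547) = 1/538.41 = 0.001857
[CO3²⁻] = α₂ × DIC = 0.001857 × 4.50 = 0.008358 mmol/L = 8.358 μmol/L
Ksp = 10^(−8.17) = 6.761×10^-9
Ω = [Ca²⁺][CO3²⁻]/Ksp = (0.763×10^-3)(8.358×10^-6) / 6.761×10^-9 = 0.943

Ω = 0.943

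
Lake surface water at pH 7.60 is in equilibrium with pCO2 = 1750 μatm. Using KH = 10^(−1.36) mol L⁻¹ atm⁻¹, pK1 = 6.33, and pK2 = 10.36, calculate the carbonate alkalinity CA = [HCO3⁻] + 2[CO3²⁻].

CA = 1.43 mmol/L

[CO2*] = KH · pCO2 = 10^(−1.36) × 1750×10^-6 = 7.639×10^-5 mol/L
α₀ = 1/(1 + K1/[H⁺] + K1K2/[H⁺]²) = 1/(1 + 10^+1.27 + 10^-1.49) = 0.05088
DIC = [CO2*]/α₀ = 7.639×10^-5 / 0.05088 = 1.501 mmol/L
CA = (α₁ + 2α₂)·DIC = (0.9475 + 2×0.001647) × 1.501 = 1.43 mmol/L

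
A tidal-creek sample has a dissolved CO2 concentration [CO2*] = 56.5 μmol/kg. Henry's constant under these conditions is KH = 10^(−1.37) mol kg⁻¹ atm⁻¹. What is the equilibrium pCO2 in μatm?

KH = 10^(−1.37) = 4.266×10^-2 mol kg⁻¹ atm⁻¹
pCO2 = [CO2*]/KH = 56.5×10^-6 / 4.266×10^-2 = 1.32×10^-3 atm = 1320 μatm

pCO2 = 1320 μatm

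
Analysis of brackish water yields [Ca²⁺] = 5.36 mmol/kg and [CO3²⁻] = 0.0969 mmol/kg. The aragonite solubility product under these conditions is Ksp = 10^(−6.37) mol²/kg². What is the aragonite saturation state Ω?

Ksp = 10^(−6.37) = 4.266×10^-7
Ω = [Ca²⁺][CO3²⁻]/Ksp = (5.36×10^-3)(0.0969×10^-3) / 4.266×10^-7 = 1.22

Ω = 1.22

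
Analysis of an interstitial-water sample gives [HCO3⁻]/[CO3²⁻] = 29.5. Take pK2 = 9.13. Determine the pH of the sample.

pH = 7.66

From K2 = [H⁺][CO3²⁻]/[HCO3⁻]:  pH = pK2 − log₁₀([HCO3⁻]/[CO3²⁻])
log₁₀(29.5) = +1.470
pH = 9.13 − (+1.470) = 7.66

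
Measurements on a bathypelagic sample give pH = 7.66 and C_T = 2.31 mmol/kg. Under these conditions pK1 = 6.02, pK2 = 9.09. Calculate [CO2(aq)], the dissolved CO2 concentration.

α₀ = 1 / (1 + K1/[H⁺] + K1K2/[H⁺]²) = 1 / (1 + 10^+1.64 + 10^+0.21)
   = 1 / (1 + 43.652 + 1.6218) = 1/46.273 = 0.02161
[CO2*] = α₀ × DIC = 0.02161 × 2.31 = 0.0499 mmol/kg

[CO2*] = 0.0499 mmol/kg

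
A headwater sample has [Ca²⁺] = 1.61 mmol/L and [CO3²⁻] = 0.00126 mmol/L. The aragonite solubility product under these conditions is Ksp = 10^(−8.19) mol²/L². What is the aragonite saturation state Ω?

Ω = 0.314

Ksp = 10^(−8.19) = 6.457×10^-9
Ω = [Ca²⁺][CO3²⁻]/Ksp = (1.61×10^-3)(0.00126×10^-3) / 6.457×10^-9 = 0.314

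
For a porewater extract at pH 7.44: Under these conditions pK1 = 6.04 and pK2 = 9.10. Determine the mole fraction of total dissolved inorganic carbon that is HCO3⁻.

α₁ = 1 / (1 + [H⁺]/K1 + K2/[H⁺]) = 1 / (1 + 10^-1.40 + 10^-1.66)
   = 1 / (1 + 0.039811 + 0.021878) = 1/1.0617 = 0.9419

α₁ = 0.942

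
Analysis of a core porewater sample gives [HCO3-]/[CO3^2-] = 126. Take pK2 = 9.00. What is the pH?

From K2 = [H⁺][CO3^2-]/[HCO3-]:  pH = pK2 − log₁₀([HCO3-]/[CO3^2-])
log₁₀(126) = +2.100
pH = 9.00 − (+2.100) = 6.90

pH = 6.90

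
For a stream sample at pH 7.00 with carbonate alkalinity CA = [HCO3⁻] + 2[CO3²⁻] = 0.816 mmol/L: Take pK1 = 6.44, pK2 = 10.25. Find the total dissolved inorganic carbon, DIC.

DIC = 1.04 mmol/L

CA = [HCO3⁻] + 2[CO3²⁻] = (α₁ + 2α₂)·DIC
At pH 7.00: [H⁺]/K1 = 10^-0.56 = 0.27542, K2/[H⁺] = 10^-3.25 = 0.00056234
α₁ = 1/(1 + 0.27542 + 0.00056234) = 1/1.2760 = 0.7837; α₂ = α₁·K2/[H⁺] = 0.0004407
α₁ + 2α₂ = 0.7846
DIC = CA / (α₁ + 2α₂) = 0.816 / 0.7846 = 1.04 mmol/L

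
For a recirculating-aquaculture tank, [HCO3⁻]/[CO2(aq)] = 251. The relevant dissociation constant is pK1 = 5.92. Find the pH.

pH = 8.32

From K1 = [H⁺][HCO3⁻]/[CO2(aq)]:  pH = pK1 + log₁₀([HCO3⁻]/[CO2(aq)])
log₁₀(251) = +2.400
pH = 5.92 + (+2.400) = 8.32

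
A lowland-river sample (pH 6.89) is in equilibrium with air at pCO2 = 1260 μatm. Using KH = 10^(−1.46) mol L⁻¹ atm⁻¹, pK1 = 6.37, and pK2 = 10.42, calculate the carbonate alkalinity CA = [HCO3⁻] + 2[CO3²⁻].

[CO2*] = KH · pCO2 = 10^(−1.46) × 1260×10^-6 = 4.369×10^-5 mol/L
α₀ = 1/(1 + K1/[H⁺] + K1K2/[H⁺]²) = 1/(1 + 10^+0.52 + 10^-3.01) = 0.2319
DIC = [CO2*]/α₀ = 4.369×10^-5 / 0.2319 = 0.1884 mmol/L
CA = (α₁ + 2α₂)·DIC = (0.7679 + 2×0.0002266) × 0.1884 = 0.145 mmol/L

CA = 0.145 mmol/L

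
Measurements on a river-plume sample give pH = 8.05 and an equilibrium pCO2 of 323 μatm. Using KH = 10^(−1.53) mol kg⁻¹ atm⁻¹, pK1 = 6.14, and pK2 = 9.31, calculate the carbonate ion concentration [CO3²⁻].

[CO2*] = KH · pCO2 = 10^(−1.53) × 323×10^-6 = 9.532×10^-6 mol/kg
α₀ = 1/(1 + K1/[H⁺] + K1K2/[H⁺]²) = 1/(1 + 10^+1.91 + 10^+0.65) = 0.01153
DIC = [CO2*]/α₀ = 9.532×10^-6 / 0.01153 = 0.8269 mmol/kg
[CO3²⁻] = α₂·DIC; α₂ = 0.05149, so [CO3²⁻] = 0.05149 × 0.8269 = 0.0426 mmol/kg

[CO3²⁻] = 0.0426 mmol/kg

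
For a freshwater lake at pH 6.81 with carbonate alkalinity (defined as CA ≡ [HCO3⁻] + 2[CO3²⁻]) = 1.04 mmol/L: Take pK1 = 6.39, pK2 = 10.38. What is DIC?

DIC = 1.43 mmol/L

CA = [HCO3⁻] + 2[CO3²⁻] = (α₁ + 2α₂)·DIC
At pH 6.81: [H⁺]/K1 = 10^-0.42 = 0.38019, K2/[H⁺] = 10^-3.57 = 0.00026915
α₁ = 1/(1 + 0.38019 + 0.00026915) = 1/1.3805 = 0.7244; α₂ = α₁·K2/[H⁺] = 0.0001950
α₁ + 2α₂ = 0.7248
DIC = CA / (α₁ + 2α₂) = 1.04 / 0.7248 = 1.43 mmol/L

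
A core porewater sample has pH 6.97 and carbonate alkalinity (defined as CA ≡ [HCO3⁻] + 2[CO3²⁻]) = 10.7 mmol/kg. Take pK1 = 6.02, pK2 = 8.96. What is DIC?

CA = [HCO3⁻] + 2[CO3²⁻] = (α₁ + 2α₂)·DIC
At pH 6.97: [H⁺]/K1 = 10^-0.95 = 0.11220, K2/[H⁺] = 10^-1.99 = 0.010233
α₁ = 1/(1 + 0.11220 + 0.010233) = 1/1.1224 = 0.8909; α₂ = α₁·K2/[H⁺] = 0.009117
α₁ + 2α₂ = 0.9092
DIC = CA / (α₁ + 2α₂) = 10.7 / 0.9092 = 11.8 mmol/kg

DIC = 11.8 mmol/kg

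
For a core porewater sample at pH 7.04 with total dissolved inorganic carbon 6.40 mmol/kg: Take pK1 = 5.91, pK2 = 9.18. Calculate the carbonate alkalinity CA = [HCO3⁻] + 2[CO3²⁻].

CA = 6.00 mmol/kg

CA = [HCO3⁻] + 2[CO3²⁻] = (α₁ + 2α₂)·DIC
At pH 7.04: [H⁺]/K1 = 10^-1.13 = 0.074131, K2/[H⁺] = 10^-2.14 = 0.0072444
α₁ = 1/(1 + 0.074131 + 0.0072444) = 1/1.0814 = 0.9247; α₂ = α₁·K2/[H⁺] = 0.006699
α₁ + 2α₂ = 0.9381
CA = 0.9381 × 6.40 = 6.00 mmol/kg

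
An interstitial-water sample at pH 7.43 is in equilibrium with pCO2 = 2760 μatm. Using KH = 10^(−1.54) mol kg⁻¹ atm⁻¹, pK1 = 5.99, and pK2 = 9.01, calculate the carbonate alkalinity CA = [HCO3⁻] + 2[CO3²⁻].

[CO2*] = KH · pCO2 = 10^(−1.54) × 2760×10^-6 = 7.960×10^-5 mol/kg
α₀ = 1/(1 + K1/[H⁺] + K1K2/[H⁺]²) = 1/(1 + 10^+1.44 + 10^-0.14) = 0.03417
DIC = [CO2*]/α₀ = 7.960×10^-5 / 0.03417 = 2.330 mmol/kg
CA = (α₁ + 2α₂)·DIC = (0.9411 + 2×0.02475) × 2.330 = 2.31 mmol/kg

CA = 2.31 mmol/kg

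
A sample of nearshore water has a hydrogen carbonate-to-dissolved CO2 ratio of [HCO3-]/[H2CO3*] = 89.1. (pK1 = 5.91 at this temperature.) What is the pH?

pH = 7.86

From K1 = [H⁺][HCO3-]/[H2CO3*]:  pH = pK1 + log₁₀([HCO3-]/[H2CO3*])
log₁₀(89.1) = +1.950
pH = 5.91 + (+1.950) = 7.86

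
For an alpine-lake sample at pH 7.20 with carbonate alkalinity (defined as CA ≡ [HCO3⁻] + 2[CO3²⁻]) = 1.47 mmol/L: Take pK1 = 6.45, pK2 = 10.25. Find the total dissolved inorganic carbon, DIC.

CA = [HCO3⁻] + 2[CO3²⁻] = (α₁ + 2α₂)·DIC
At pH 7.20: [H⁺]/K1 = 10^-0.75 = 0.17783, K2/[H⁺] = 10^-3.05 = 0.00089125
α₁ = 1/(1 + 0.17783 + 0.00089125) = 1/1.1787 = 0.8484; α₂ = α₁·K2/[H⁺] = 0.0007561
α₁ + 2α₂ = 0.8499
DIC = CA / (α₁ + 2α₂) = 1.47 / 0.8499 = 1.73 mmol/L

DIC = 1.73 mmol/L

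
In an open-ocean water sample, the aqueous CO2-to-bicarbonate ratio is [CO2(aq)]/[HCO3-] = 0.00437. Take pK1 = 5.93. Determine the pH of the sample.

From K1 = [H⁺][HCO3-]/[CO2(aq)]:  pH = pK1 − log₁₀([CO2(aq)]/[HCO3-])
log₁₀(0.00437) = -2.360
pH = 5.93 − (-2.360) = 8.29

pH = 8.29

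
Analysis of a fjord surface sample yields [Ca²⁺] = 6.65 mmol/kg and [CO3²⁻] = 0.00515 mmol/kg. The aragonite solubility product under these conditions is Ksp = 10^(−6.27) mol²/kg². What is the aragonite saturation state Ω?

Ksp = 10^(−6.27) = 5.370×10^-7
Ω = [Ca²⁺][CO3²⁻]/Ksp = (6.65×10^-3)(0.00515×10^-3) / 5.370×10^-7 = 0.0638

Ω = 0.0638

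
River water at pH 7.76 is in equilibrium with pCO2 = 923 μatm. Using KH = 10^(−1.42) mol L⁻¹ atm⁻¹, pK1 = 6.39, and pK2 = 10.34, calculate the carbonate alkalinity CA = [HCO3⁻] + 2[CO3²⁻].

CA = 0.827 mmol/L

[CO2*] = KH · pCO2 = 10^(−1.42) × 923×10^-6 = 3.509×10^-5 mol/L
α₀ = 1/(1 + K1/[H⁺] + K1K2/[H⁺]²) = 1/(1 + 10^+1.37 + 10^-1.21) = 0.04081
DIC = [CO2*]/α₀ = 3.509×10^-5 / 0.04081 = 0.8599 mmol/L
CA = (α₁ + 2α₂)·DIC = (0.9567 + 2×0.002516) × 0.8599 = 0.827 mmol/L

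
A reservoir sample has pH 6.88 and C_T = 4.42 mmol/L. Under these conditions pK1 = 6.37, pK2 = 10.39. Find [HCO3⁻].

[HCO3⁻] = 3.38 mmol/L

α₁ = 1 / (1 + [H⁺]/K1 + K2/[H⁺]) = 1 / (1 + 10^-0.51 + 10^-3.51)
   = 1 / (1 + 0.30903 + 0.00030903) = 1/1.3093 = 0.7637
[HCO3⁻] = α₁ × DIC = 0.7637 × 4.42 = 3.38 mmol/L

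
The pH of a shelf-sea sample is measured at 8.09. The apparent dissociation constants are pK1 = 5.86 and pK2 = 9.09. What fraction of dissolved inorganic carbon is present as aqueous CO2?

α₀ = 1 / (1 + K1/[H⁺] + K1K2/[H⁺]²) = 1 / (1 + 10^+2.23 + 10^+1.23)
   = 1 / (1 + 169.82 + 16.982) = 1/187.81 = 0.005325

α₀ = 0.00532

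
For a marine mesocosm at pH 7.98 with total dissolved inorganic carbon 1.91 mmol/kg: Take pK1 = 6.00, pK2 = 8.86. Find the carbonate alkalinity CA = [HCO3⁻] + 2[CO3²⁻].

CA = 2.11 mmol/kg

CA = [HCO3⁻] + 2[CO3²⁻] = (α₁ + 2α₂)·DIC
At pH 7.98: [H⁺]/K1 = 10^-1.98 = 0.010471, K2/[H⁺] = 10^-0.88 = 0.13183
α₁ = 1/(1 + 0.010471 + 0.13183) = 1/1.1423 = 0.8754; α₂ = α₁·K2/[H⁺] = 0.1154
α₁ + 2α₂ = 1.1062
CA = 1.1062 × 1.91 = 2.11 mmol/kg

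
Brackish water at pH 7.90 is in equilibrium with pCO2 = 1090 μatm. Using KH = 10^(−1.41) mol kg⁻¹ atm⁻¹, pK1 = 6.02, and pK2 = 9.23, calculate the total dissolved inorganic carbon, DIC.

[CO2*] = KH · pCO2 = 10^(−1.41) × 1090×10^-6 = 4.241×10^-5 mol/kg
α₀ = 1/(1 + K1/[H⁺] + K1K2/[H⁺]²) = 1/(1 + 10^+1.88 + 10^+0.55) = 0.01244
DIC = [CO2*]/α₀ = 4.241×10^-5 / 0.01244 = 3.41 mmol/kg

DIC = 3.41 mmol/kg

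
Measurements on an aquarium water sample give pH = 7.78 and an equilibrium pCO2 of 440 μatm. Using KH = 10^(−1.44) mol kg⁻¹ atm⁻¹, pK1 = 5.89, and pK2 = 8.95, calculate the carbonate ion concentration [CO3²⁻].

[CO3²⁻] = 0.0838 mmol/kg

[CO2*] = KH · pCO2 = 10^(−1.44) × 440×10^-6 = 1.598×10^-5 mol/kg
α₀ = 1/(1 + K1/[H⁺] + K1K2/[H⁺]²) = 1/(1 + 10^+1.89 + 10^+0.72) = 0.01192
DIC = [CO2*]/α₀ = 1.598×10^-5 / 0.01192 = 1.340 mmol/kg
[CO3²⁻] = α₂·DIC; α₂ = 0.06257, so [CO3²⁻] = 0.06257 × 1.340 = 0.0838 mmol/kg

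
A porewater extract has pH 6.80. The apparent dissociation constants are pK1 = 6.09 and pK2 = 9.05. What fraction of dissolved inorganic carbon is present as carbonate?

α₂ = 1 / (1 + [H⁺]/K2 + [H⁺]²/(K1K2)) = 1 / (1 + 10^+2.25 + 10^+1.54)
   = 1 / (1 + 177.83 + 34.674) = 1/213.50 = 0.004684

α₂ = 0.00468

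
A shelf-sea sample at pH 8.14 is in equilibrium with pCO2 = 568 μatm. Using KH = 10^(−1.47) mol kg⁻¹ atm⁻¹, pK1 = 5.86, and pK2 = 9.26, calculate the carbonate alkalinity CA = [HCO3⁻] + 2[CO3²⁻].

CA = 4.22 mmol/kg

[CO2*] = KH · pCO2 = 10^(−1.47) × 568×10^-6 = 1.925×10^-5 mol/kg
α₀ = 1/(1 + K1/[H⁺] + K1K2/[H⁺]²) = 1/(1 + 10^+2.28 + 10^+1.16) = 0.004854
DIC = [CO2*]/α₀ = 1.925×10^-5 / 0.004854 = 3.965 mmol/kg
CA = (α₁ + 2α₂)·DIC = (0.9250 + 2×0.07017) × 3.965 = 4.22 mmol/kg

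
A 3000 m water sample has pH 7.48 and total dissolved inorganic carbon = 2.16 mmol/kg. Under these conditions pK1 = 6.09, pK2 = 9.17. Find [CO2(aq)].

α₀ = 1 / (1 + K1/[H⁺] + K1K2/[H⁺]²) = 1 / (1 + 10^+1.39 + 10^-0.30)
   = 1 / (1 + 24.547 + 0.50119) = 1/26.048 = 0.03839
[CO2*] = α₀ × DIC = 0.03839 × 2.16 = 0.0829 mmol/kg

[CO2*] = 0.0829 mmol/kg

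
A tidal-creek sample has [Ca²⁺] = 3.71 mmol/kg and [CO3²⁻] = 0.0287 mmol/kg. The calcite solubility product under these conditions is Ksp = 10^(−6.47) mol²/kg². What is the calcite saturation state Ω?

Ω = 0.314

Ksp = 10^(−6.47) = 3.388×10^-7
Ω = [Ca²⁺][CO3²⁻]/Ksp = (3.71×10^-3)(0.0287×10^-3) / 3.388×10^-7 = 0.314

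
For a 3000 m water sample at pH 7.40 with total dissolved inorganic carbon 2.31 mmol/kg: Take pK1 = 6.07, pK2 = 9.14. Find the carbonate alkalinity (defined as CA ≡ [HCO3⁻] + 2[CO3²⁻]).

CA = [HCO3⁻] + 2[CO3²⁻] = (α₁ + 2α₂)·DIC
At pH 7.40: [H⁺]/K1 = 10^-1.33 = 0.046774, K2/[H⁺] = 10^-1.74 = 0.018197
α₁ = 1/(1 + 0.046774 + 0.018197) = 1/1.0650 = 0.9390; α₂ = α₁·K2/[H⁺] = 0.01709
α₁ + 2α₂ = 0.9732
CA = 0.9732 × 2.31 = 2.25 mmol/kg

CA = 2.25 mmol/kg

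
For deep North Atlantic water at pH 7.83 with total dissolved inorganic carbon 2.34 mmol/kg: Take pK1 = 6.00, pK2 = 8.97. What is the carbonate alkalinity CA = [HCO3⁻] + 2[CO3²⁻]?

CA = 2.46 mmol/kg

CA = [HCO3⁻] + 2[CO3²⁻] = (α₁ + 2α₂)·DIC
At pH 7.83: [H⁺]/K1 = 10^-1.83 = 0.014791, K2/[H⁺] = 10^-1.14 = 0.072444
α₁ = 1/(1 + 0.014791 + 0.072444) = 1/1.0872 = 0.9198; α₂ = α₁·K2/[H⁺] = 0.06663
α₁ + 2α₂ = 1.0530
CA = 1.0530 × 2.34 = 2.46 mmol/kg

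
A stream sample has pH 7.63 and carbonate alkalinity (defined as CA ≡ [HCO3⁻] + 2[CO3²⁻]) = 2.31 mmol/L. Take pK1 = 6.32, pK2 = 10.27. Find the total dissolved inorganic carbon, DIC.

CA = [HCO3⁻] + 2[CO3²⁻] = (α₁ + 2α₂)·DIC
At pH 7.63: [H⁺]/K1 = 10^-1.31 = 0.048978, K2/[H⁺] = 10^-2.64 = 0.0022909
α₁ = 1/(1 + 0.048978 + 0.0022909) = 1/1.0513 = 0.9512; α₂ = α₁·K2/[H⁺] = 0.002179
α₁ + 2α₂ = 0.9556
DIC = CA / (α₁ + 2α₂) = 2.31 / 0.9556 = 2.42 mmol/L

DIC = 2.42 mmol/L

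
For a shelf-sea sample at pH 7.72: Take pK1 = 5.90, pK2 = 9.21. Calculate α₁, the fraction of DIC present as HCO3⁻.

α₁ = 0.955

α₁ = 1 / (1 + [H⁺]/K1 + K2/[H⁺]) = 1 / (1 + 10^-1.82 + 10^-1.49)
   = 1 / (1 + 0.015136 + 0.032359) = 1/1.0475 = 0.9547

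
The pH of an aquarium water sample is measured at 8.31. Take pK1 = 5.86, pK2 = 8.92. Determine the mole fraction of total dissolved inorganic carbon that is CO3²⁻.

α₂ = 1 / (1 + [H⁺]/K2 + [H⁺]²/(K1K2)) = 1 / (1 + 10^+0.61 + 10^-1.84)
   = 1 / (1 + 4.0738 + 0.014454) = 1/5.0883 = 0.1965

α₂ = 0.197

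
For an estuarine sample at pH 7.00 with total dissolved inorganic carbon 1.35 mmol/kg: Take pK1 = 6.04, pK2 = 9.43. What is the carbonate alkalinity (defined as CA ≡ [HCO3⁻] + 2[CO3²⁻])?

CA = 1.22 mmol/kg

CA = [HCO3⁻] + 2[CO3²⁻] = (α₁ + 2α₂)·DIC
At pH 7.00: [H⁺]/K1 = 10^-0.96 = 0.10965, K2/[H⁺] = 10^-2.43 = 0.0037154
α₁ = 1/(1 + 0.10965 + 0.0037154) = 1/1.1134 = 0.8982; α₂ = α₁·K2/[H⁺] = 0.003337
α₁ + 2α₂ = 0.9049
CA = 0.9049 × 1.35 = 1.22 mmol/kg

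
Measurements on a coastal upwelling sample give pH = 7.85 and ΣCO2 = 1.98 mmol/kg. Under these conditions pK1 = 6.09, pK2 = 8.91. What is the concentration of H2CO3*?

[CO2*] = 0.0312 mmol/kg

α₀ = 1 / (1 + K1/[H⁺] + K1K2/[H⁺]²) = 1 / (1 + 10^+1.76 + 10^+0.70)
   = 1 / (1 + 57.544 + 5.0119) = 1/63.556 = 0.01573
[CO2*] = α₀ × DIC = 0.01573 × 1.98 = 0.0312 mmol/kg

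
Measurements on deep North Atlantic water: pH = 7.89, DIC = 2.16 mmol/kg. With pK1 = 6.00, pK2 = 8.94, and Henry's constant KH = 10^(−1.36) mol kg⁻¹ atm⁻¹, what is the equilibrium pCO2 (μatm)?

pCO2 = 578 μatm

α₀ = 1 / (1 + K1/[H⁺] + K1K2/[H⁺]²) = 1 / (1 + 10^+1.89 + 10^+0.84)
   = 1 / (1 + 77.625 + 6.9183) = 1/85.543 = 0.01169
[CO2*] = α₀ × DIC = 0.01169 × 2.16 = 0.02525 mmol/kg
pCO2 = [CO2*]/KH = 2.525×10^-5 / 4.365×10^-2 = 578 μatm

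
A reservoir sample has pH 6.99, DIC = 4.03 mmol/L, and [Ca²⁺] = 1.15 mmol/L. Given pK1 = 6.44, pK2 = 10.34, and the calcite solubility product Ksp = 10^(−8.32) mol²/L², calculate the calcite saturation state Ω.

α₂ = 1 / (1 + [H⁺]/K2 + [H⁺]²/(K1K2)) = 1 / (1 + 10^+3.35 + 10^+2.80)
   = 1 / (1 + 2238.7 + 630.96) = 1/2870.7 = 0.0003483
[CO3²⁻] = α₂ × DIC = 0.0003483 × 4.03 = 0.001404 mmol/L = 1.404 μmol/L
Ksp = 10^(−8.32) = 4.786×10^-9
Ω = [Ca²⁺][CO3²⁻]/Ksp = (1.15×10^-3)(1.404×10^-6) / 4.786×10^-9 = 0.337

Ω = 0.337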